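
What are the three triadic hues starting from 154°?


Triadic: equally spaced at 120° intervals
H1 = 154°
H2 = (154 + 120) mod 360 = 274°
H3 = (154 + 240) mod 360 = 34°
Triadic = 154°, 274°, 34°


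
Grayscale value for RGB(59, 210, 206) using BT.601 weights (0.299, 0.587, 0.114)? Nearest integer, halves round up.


Gray = 0.299×R + 0.587×G + 0.114×B
Gray = 0.299×59 + 0.587×210 + 0.114×206
Gray = 17.641 + 123.270 + 23.484
Gray = 164.395 → round half up → 164
Gray = 164


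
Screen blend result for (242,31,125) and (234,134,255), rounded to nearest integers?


Screen: C = 255 - (255-A)×(255-B)/255, rounded to nearest integer
R: 255 - (255-242)×(255-234)/255 = 255 - 273/255 ≈ 255 - 1.071 = 253.929 → 254
G: 255 - (255-31)×(255-134)/255 = 255 - 27104/255 ≈ 255 - 106.290 = 148.710 → 149
B: 255 - (255-125)×(255-255)/255 = 255 - 0/255 ≈ 255 - 0.000 = 255.000 → 255
= RGB(254, 149, 255)


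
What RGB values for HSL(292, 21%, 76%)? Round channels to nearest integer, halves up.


H=292°, S=0.21, L=0.76
C = (1-|2L-1|)×S = (1-|0.52|)×0.21 = 0.1008
H' = H/60 = 292/60 ≈ 4.8667; X = C×(1-|H' mod 2 - 1|) = 0.08736
m = L - C/2 = 0.76 - 0.0504 = 0.7096
Sector ⌊H'⌋ = 4 → (R',G',B') = (0.08736, 0.0, 0.1008)
RGB = ((R'+m)×255, (G'+m)×255, (B'+m)×255) = (203.2248, 180.948, 206.652)
Round half up → RGB(203, 181, 207)


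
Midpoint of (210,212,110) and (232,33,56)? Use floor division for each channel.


Midpoint: each channel = ⌊(C₁+C₂)/2⌋
R: ⌊(210+232)/2⌋ = 221
G: ⌊(212+33)/2⌋ = 122
B: ⌊(110+56)/2⌋ = 83
= RGB(221, 122, 83)


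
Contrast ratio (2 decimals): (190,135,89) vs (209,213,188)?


Linearize each sRGB channel c=v/255: c/12.92 if c ≤ 0.04045 else ((c+0.055)/1.055)^2.4
L = 0.2126×R_lin + 0.7152×G_lin + 0.0722×B_lin
Color 1 (190,135,89):
  R=190: 190/255≈0.7451 > 0.04045 → ((0.7451+0.055)/1.055)^2.4 ≈ 0.51492
  G=135: 135/255≈0.5294 > 0.04045 → ((0.5294+0.055)/1.055)^2.4 ≈ 0.24228
  B=89: 89/255≈0.3490 > 0.04045 → ((0.3490+0.055)/1.055)^2.4 ≈ 0.09990
  L1 = 0.2126×0.51492 + 0.7152×0.24228 + 0.0722×0.09990 ≈ 0.28996
Color 2 (209,213,188):
  R=209: 209/255≈0.8196 > 0.04045 → ((0.8196+0.055)/1.055)^2.4 ≈ 0.63760
  G=213: 213/255≈0.8353 > 0.04045 → ((0.8353+0.055)/1.055)^2.4 ≈ 0.66539
  B=188: 188/255≈0.7373 > 0.04045 → ((0.7373+0.055)/1.055)^2.4 ≈ 0.50289
  L2 = 0.2126×0.63760 + 0.7152×0.66539 + 0.0722×0.50289 ≈ 0.64775
Lighter = 0.64775, Darker = 0.28996
Ratio = (L_lighter + 0.05) / (L_darker + 0.05)
Ratio = (0.64775 + 0.05) / (0.28996 + 0.05) = 0.69775 / 0.33996 ≈ 2.0524
Ratio ≈ 2.05:1


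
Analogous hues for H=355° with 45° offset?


Base hue: 355°
Left analog: (355 - 45) mod 360 = 310°
Right analog: (355 + 45) mod 360 = 40°
Analogous hues = 310° and 40°


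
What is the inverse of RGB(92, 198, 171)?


Invert: (255-R, 255-G, 255-B)
R: 255-92 = 163
G: 255-198 = 57
B: 255-171 = 84
= RGB(163, 57, 84)


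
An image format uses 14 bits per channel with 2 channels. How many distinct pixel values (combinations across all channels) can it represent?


Total bits = 14 bits/channel × 2 channels = 28 bits
Distinct pixel values = 2^28
= 268,435,456 pixel values


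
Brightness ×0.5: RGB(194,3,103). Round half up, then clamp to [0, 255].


Multiply each channel by 0.5, round half up, clamp to [0, 255]
R: 194×0.5 = 97
G: 3×0.5 = 1.5 → round → 2
B: 103×0.5 = 51.5 → round → 52
= RGB(97, 2, 52)


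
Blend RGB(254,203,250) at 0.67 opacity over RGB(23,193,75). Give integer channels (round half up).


C = α×F + (1-α)×B, with 1-α = 0.33
R: 0.67×254 + 0.33×23 = 170.18 + 7.59 = 177.77 → 178
G: 0.67×203 + 0.33×193 = 136.01 + 63.69 = 199.70 → 200
B: 0.67×250 + 0.33×75 = 167.50 + 24.75 = 192.25 → 192
= RGB(178, 200, 192)


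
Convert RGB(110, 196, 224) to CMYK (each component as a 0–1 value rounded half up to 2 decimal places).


R'=110/255≈0.4314, G'=196/255≈0.7686, B'=224/255≈0.8784
K = 1 - max(R',G',B') = 1 - 224/255 = 31/255 = 0.12156… → 0.12
(1-R'-K)/(1-K) simplifies to (max-R)/max with max = 224:
C = (224-110)/224 = 114/224 = 0.50892… → 0.51
M = (224-196)/224 = 28/224 = 0.125 → 0.13
Y = (224-224)/224 = 0/224 = 0 → 0.00
= CMYK(0.51, 0.13, 0.00, 0.12)


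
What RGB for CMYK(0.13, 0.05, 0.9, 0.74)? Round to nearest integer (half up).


R = 255 × (1-C) × (1-K) = 255 × 0.87 × 0.26 = 57.681 → 58
G = 255 × (1-M) × (1-K) = 255 × 0.95 × 0.26 = 62.985 → 63
B = 255 × (1-Y) × (1-K) = 255 × 0.10 × 0.26 = 6.63 → 7
= RGB(58, 63, 7)


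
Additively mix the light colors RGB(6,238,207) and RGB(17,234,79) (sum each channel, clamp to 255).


Additive: each channel = min(255, C₁+C₂)
R: 6+17 = 23 → 23
G: 238+234 = 472 → 255
B: 207+79 = 286 → 255
= RGB(23, 255, 255)


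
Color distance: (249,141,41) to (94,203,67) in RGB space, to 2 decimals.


d = √[(R₁-R₂)² + (G₁-G₂)² + (B₁-B₂)²]
d = √[(249-94)² + (141-203)² + (41-67)²]
d = √[24025 + 3844 + 676]
d = √28545
d ≈ 168.95


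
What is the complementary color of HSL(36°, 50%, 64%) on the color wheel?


Complement = opposite side of color wheel = hue + 180°
H' = (36 + 180) mod 360 = 216°
S and L unchanged.
= HSL(216°, 50%, 64%)


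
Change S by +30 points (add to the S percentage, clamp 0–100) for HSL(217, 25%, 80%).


Original S = 25%
Adjustment = +30 percentage points
New S = 25 + (30) = 55
Clamp to [0, 100] → 55
= HSL(217°, 55%, 80%)


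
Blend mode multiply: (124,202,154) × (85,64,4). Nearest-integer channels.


Multiply: C = A×B/255, rounded to nearest integer
R: 124×85/255 = 10540/255 ≈ 41.333 → 41
G: 202×64/255 = 12928/255 ≈ 50.698 → 51
B: 154×4/255 = 616/255 ≈ 2.416 → 2
= RGB(41, 51, 2)


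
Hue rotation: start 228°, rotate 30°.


New hue = (H + rotation) mod 360
New hue = (228 + 30) mod 360
= 258 mod 360
= 258°


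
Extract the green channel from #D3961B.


Color: #D3961B
R = D3 = 211
G = 96 = 150
B = 1B = 27
Green = 150


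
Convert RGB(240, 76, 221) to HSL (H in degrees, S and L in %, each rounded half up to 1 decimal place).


Normalize: R'=240/255≈0.9412, G'=76/255≈0.2980, B'=221/255≈0.8667
Max=240/255, Min=76/255, Δ=Max-Min=164/255
L = (Max+Min)/2 = (240+76)/510 = 316/510 = 0.61960… → L = 62.0%
L > 0.5 → S = Δ/(2-Max-Min) = 164/(510-240-76) = 164/194 = 0.84536… → S = 84.5%
(the 1/255 factors cancel in S and H, so raw channel differences can be used)
Max is R' → H = 60 × (((G-B)/Δ) mod 6) = 60 × (((76-221)/164) mod 6)
  (-145)/164 = -0.8841…; negative, so add 6 → 5.1158…
  H = 60 × 5.1158… = 306.951…° → H = 307.0°
= HSL(307.0°, 84.5%, 62.0%)


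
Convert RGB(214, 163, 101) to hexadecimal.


R = 214 → D6 (hex)
G = 163 → A3 (hex)
B = 101 → 65 (hex)
Hex = #D6A365


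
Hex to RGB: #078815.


07 → 7 (R)
88 → 136 (G)
15 → 21 (B)
= RGB(7, 136, 21)


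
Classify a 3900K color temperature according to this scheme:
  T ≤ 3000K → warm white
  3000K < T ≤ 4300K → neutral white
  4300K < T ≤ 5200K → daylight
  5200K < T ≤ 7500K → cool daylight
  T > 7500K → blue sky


Temperature: 3900K
3000K < 3900K ≤ 4300K → neutral white
Classification: neutral white


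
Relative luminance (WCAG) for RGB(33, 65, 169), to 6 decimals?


Linearize each channel (sRGB transfer function): c = v/255; c_lin = c/12.92 if c ≤ 0.04045, else ((c+0.055)/1.055)^2.4
  R: 33/255 ≈ 0.129412 > 0.04045 → ((0.129412+0.055)/1.055)^2.4 ≈ 0.015209
  G: 65/255 ≈ 0.254902 > 0.04045 → ((0.254902+0.055)/1.055)^2.4 ≈ 0.052861
  B: 169/255 ≈ 0.662745 > 0.04045 → ((0.662745+0.055)/1.055)^2.4 ≈ 0.396755
R_lin = 0.015209, G_lin = 0.052861, B_lin = 0.396755
L = 0.2126×R + 0.7152×G + 0.0722×B
L = 0.2126×0.015209 + 0.7152×0.052861 + 0.0722×0.396755
L ≈ 0.069685


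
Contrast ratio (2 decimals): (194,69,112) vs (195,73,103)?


Linearize each sRGB channel c=v/255: c/12.92 if c ≤ 0.04045 else ((c+0.055)/1.055)^2.4
L = 0.2126×R_lin + 0.7152×G_lin + 0.0722×B_lin
Color 1 (194,69,112):
  R=194: 194/255≈0.7608 > 0.04045 → ((0.7608+0.055)/1.055)^2.4 ≈ 0.53948
  G=69: 69/255≈0.2706 > 0.04045 → ((0.2706+0.055)/1.055)^2.4 ≈ 0.05951
  B=112: 112/255≈0.4392 > 0.04045 → ((0.4392+0.055)/1.055)^2.4 ≈ 0.16203
  L1 = 0.2126×0.53948 + 0.7152×0.05951 + 0.0722×0.16203 ≈ 0.16895
Color 2 (195,73,103):
  R=195: 195/255≈0.7647 > 0.04045 → ((0.7647+0.055)/1.055)^2.4 ≈ 0.54572
  G=73: 73/255≈0.2863 > 0.04045 → ((0.2863+0.055)/1.055)^2.4 ≈ 0.06663
  B=103: 103/255≈0.4039 > 0.04045 → ((0.4039+0.055)/1.055)^2.4 ≈ 0.13563
  L2 = 0.2126×0.54572 + 0.7152×0.06663 + 0.0722×0.13563 ≈ 0.17346
Lighter = 0.17346, Darker = 0.16895
Ratio = (L_lighter + 0.05) / (L_darker + 0.05)
Ratio = (0.17346 + 0.05) / (0.16895 + 0.05) = 0.22346 / 0.21895 ≈ 1.0206
Ratio ≈ 1.02:1


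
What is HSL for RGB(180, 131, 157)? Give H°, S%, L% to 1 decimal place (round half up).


Normalize: R'=180/255≈0.7059, G'=131/255≈0.5137, B'=157/255≈0.6157
Max=180/255, Min=131/255, Δ=Max-Min=49/255
L = (Max+Min)/2 = (180+131)/510 = 311/510 = 0.60980… → L = 61.0%
L > 0.5 → S = Δ/(2-Max-Min) = 49/(510-180-131) = 49/199 = 0.24623… → S = 24.6%
(the 1/255 factors cancel in S and H, so raw channel differences can be used)
Max is R' → H = 60 × (((G-B)/Δ) mod 6) = 60 × (((131-157)/49) mod 6)
  (-26)/49 = -0.5306…; negative, so add 6 → 5.4693…
  H = 60 × 5.4693… = 328.163…° → H = 328.2°
= HSL(328.2°, 24.6%, 61.0%)


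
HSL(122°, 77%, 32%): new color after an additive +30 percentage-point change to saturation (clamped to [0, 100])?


Original S = 77%
Adjustment = +30 percentage points
New S = 77 + (30) = 107
Clamp to [0, 100] → 100
= HSL(122°, 100%, 32%)


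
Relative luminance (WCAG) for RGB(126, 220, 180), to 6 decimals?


Linearize each channel (sRGB transfer function): c = v/255; c_lin = c/12.92 if c ≤ 0.04045, else ((c+0.055)/1.055)^2.4
  R: 126/255 ≈ 0.494118 > 0.04045 → ((0.494118+0.055)/1.055)^2.4 ≈ 0.208637
  G: 220/255 ≈ 0.862745 > 0.04045 → ((0.862745+0.055)/1.055)^2.4 ≈ 0.715694
  B: 180/255 ≈ 0.705882 > 0.04045 → ((0.705882+0.055)/1.055)^2.4 ≈ 0.456411
R_lin = 0.208637, G_lin = 0.715694, B_lin = 0.456411
L = 0.2126×R + 0.7152×G + 0.0722×B
L = 0.2126×0.208637 + 0.7152×0.715694 + 0.0722×0.456411
L ≈ 0.589173


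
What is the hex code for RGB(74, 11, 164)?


R = 74 → 4A (hex)
G = 11 → 0B (hex)
B = 164 → A4 (hex)
Hex = #4A0BA4


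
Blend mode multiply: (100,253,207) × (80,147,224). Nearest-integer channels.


Multiply: C = A×B/255, rounded to nearest integer
R: 100×80/255 = 8000/255 ≈ 31.373 → 31
G: 253×147/255 = 37191/255 ≈ 145.847 → 146
B: 207×224/255 = 46368/255 ≈ 181.835 → 182
= RGB(31, 146, 182)


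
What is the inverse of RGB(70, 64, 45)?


Invert: (255-R, 255-G, 255-B)
R: 255-70 = 185
G: 255-64 = 191
B: 255-45 = 210
= RGB(185, 191, 210)


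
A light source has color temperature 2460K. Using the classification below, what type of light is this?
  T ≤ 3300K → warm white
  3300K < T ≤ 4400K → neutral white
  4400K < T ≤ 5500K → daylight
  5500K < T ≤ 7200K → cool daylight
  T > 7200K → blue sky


Temperature: 2460K
2460K ≤ 3300K → warm white
Classification: warm white


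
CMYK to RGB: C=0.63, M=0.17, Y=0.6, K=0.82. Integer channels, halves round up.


R = 255 × (1-C) × (1-K) = 255 × 0.37 × 0.18 = 16.983 → 17
G = 255 × (1-M) × (1-K) = 255 × 0.83 × 0.18 = 38.097 → 38
B = 255 × (1-Y) × (1-K) = 255 × 0.40 × 0.18 = 18.36 → 18
= RGB(17, 38, 18)


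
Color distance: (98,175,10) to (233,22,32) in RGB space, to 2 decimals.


d = √[(R₁-R₂)² + (G₁-G₂)² + (B₁-B₂)²]
d = √[(98-233)² + (175-22)² + (10-32)²]
d = √[18225 + 23409 + 484]
d = √42118
d ≈ 205.23


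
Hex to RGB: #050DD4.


05 → 5 (R)
0D → 13 (G)
D4 → 212 (B)
= RGB(5, 13, 212)


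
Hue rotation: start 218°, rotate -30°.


New hue = (H + rotation) mod 360
New hue = (218 -30) mod 360
= 188 mod 360
= 188°


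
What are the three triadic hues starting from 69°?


Triadic: equally spaced at 120° intervals
H1 = 69°
H2 = (69 + 120) mod 360 = 189°
H3 = (69 + 240) mod 360 = 309°
Triadic = 69°, 189°, 309°


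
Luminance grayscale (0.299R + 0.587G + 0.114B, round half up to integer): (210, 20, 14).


Gray = 0.299×R + 0.587×G + 0.114×B
Gray = 0.299×210 + 0.587×20 + 0.114×14
Gray = 62.790 + 11.740 + 1.596
Gray = 76.126 → round half up → 76
Gray = 76


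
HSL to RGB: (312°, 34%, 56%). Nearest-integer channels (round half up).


H=312°, S=0.34, L=0.56
C = (1-|2L-1|)×S = (1-|0.12|)×0.34 = 0.2992
H' = H/60 = 312/60 ≈ 5.2000; X = C×(1-|H' mod 2 - 1|) = 0.23936
m = L - C/2 = 0.56 - 0.1496 = 0.4104
Sector ⌊H'⌋ = 5 → (R',G',B') = (0.2992, 0.0, 0.23936)
RGB = ((R'+m)×255, (G'+m)×255, (B'+m)×255) = (180.948, 104.652, 165.6888)
Round half up → RGB(181, 105, 166)


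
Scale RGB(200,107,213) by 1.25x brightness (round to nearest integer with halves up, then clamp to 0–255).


Multiply each channel by 1.25, round half up, clamp to [0, 255]
R: 200×1.25 = 250
G: 107×1.25 = 133.75 → round → 134
B: 213×1.25 = 266.25 → round → 266 → clamp → 255
= RGB(250, 134, 255)


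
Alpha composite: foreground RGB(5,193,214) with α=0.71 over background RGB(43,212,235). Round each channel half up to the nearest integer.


C = α×F + (1-α)×B, with 1-α = 0.29
R: 0.71×5 + 0.29×43 = 3.55 + 12.47 = 16.02 → 16
G: 0.71×193 + 0.29×212 = 137.03 + 61.48 = 198.51 → 199
B: 0.71×214 + 0.29×235 = 151.94 + 68.15 = 220.09 → 220
= RGB(16, 199, 220)


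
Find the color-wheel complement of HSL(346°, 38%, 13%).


Complement = opposite side of color wheel = hue + 180°
H' = (346 + 180) mod 360 = 166°
S and L unchanged.
= HSL(166°, 38%, 13%)


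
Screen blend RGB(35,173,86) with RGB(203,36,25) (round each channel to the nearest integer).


Screen: C = 255 - (255-A)×(255-B)/255, rounded to nearest integer
R: 255 - (255-35)×(255-203)/255 = 255 - 11440/255 ≈ 255 - 44.863 = 210.137 → 210
G: 255 - (255-173)×(255-36)/255 = 255 - 17958/255 ≈ 255 - 70.424 = 184.576 → 185
B: 255 - (255-86)×(255-25)/255 = 255 - 38870/255 ≈ 255 - 152.431 = 102.569 → 103
= RGB(210, 185, 103)


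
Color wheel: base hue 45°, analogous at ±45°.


Base hue: 45°
Left analog: (45 - 45) mod 360 = 0°
Right analog: (45 + 45) mod 360 = 90°
Analogous hues = 0° and 90°


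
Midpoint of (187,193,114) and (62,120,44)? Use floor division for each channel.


Midpoint: each channel = ⌊(C₁+C₂)/2⌋
R: ⌊(187+62)/2⌋ = 124
G: ⌊(193+120)/2⌋ = 156
B: ⌊(114+44)/2⌋ = 79
= RGB(124, 156, 79)


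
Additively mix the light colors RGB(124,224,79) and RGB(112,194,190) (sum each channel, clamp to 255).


Additive: each channel = min(255, C₁+C₂)
R: 124+112 = 236 → 236
G: 224+194 = 418 → 255
B: 79+190 = 269 → 255
= RGB(236, 255, 255)


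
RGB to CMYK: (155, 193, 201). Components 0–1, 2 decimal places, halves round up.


R'=155/255≈0.6078, G'=193/255≈0.7569, B'=201/255≈0.7882
K = 1 - max(R',G',B') = 1 - 201/255 = 54/255 = 0.21176… → 0.21
(1-R'-K)/(1-K) simplifies to (max-R)/max with max = 201:
C = (201-155)/201 = 46/201 = 0.22885… → 0.23
M = (201-193)/201 = 8/201 = 0.03980… → 0.04
Y = (201-201)/201 = 0/201 = 0 → 0.00
= CMYK(0.23, 0.04, 0.00, 0.21)


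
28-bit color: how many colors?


Colors = 2^bits = 2^28
= 268,435,456 colors


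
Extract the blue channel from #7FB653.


Color: #7FB653
R = 7F = 127
G = B6 = 182
B = 53 = 83
Blue = 83


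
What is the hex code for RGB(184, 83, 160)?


R = 184 → B8 (hex)
G = 83 → 53 (hex)
B = 160 → A0 (hex)
Hex = #B853A0


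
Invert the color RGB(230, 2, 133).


Invert: (255-R, 255-G, 255-B)
R: 255-230 = 25
G: 255-2 = 253
B: 255-133 = 122
= RGB(25, 253, 122)


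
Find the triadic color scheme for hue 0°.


Triadic: equally spaced at 120° intervals
H1 = 0°
H2 = (0 + 120) mod 360 = 120°
H3 = (0 + 240) mod 360 = 240°
Triadic = 0°, 120°, 240°


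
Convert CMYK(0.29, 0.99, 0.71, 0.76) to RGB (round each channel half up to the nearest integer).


R = 255 × (1-C) × (1-K) = 255 × 0.71 × 0.24 = 43.452 → 43
G = 255 × (1-M) × (1-K) = 255 × 0.01 × 0.24 = 0.612 → 1
B = 255 × (1-Y) × (1-K) = 255 × 0.29 × 0.24 = 17.748 → 18
= RGB(43, 1, 18)


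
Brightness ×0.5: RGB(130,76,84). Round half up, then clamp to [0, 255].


Multiply each channel by 0.5, round half up, clamp to [0, 255]
R: 130×0.5 = 65
G: 76×0.5 = 38
B: 84×0.5 = 42
= RGB(65, 38, 42)


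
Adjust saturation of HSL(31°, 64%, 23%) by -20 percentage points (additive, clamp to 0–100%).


Original S = 64%
Adjustment = -20 percentage points
New S = 64 + (-20) = 44
Clamp to [0, 100] → 44
= HSL(31°, 44%, 23%)


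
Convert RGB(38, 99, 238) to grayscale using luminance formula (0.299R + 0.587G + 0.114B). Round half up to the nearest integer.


Gray = 0.299×R + 0.587×G + 0.114×B
Gray = 0.299×38 + 0.587×99 + 0.114×238
Gray = 11.362 + 58.113 + 27.132
Gray = 96.607 → round half up → 97
Gray = 97


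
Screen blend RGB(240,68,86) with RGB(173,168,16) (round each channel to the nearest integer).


Screen: C = 255 - (255-A)×(255-B)/255, rounded to nearest integer
R: 255 - (255-240)×(255-173)/255 = 255 - 1230/255 ≈ 255 - 4.824 = 250.176 → 250
G: 255 - (255-68)×(255-168)/255 = 255 - 16269/255 ≈ 255 - 63.800 = 191.200 → 191
B: 255 - (255-86)×(255-16)/255 = 255 - 40391/255 ≈ 255 - 158.396 = 96.604 → 97
= RGB(250, 191, 97)


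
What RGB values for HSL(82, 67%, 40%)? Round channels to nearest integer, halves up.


H=82°, S=0.67, L=0.40
C = (1-|2L-1|)×S = (1-|-0.20|)×0.67 = 0.536
H' = H/60 = 82/60 ≈ 1.3667; X = C×(1-|H' mod 2 - 1|) ≈ 0.3395
m = L - C/2 = 0.40 - 0.268 = 0.132
Sector ⌊H'⌋ = 1 → (R',G',B') = (≈0.3395, 0.536, 0.0)
RGB = ((R'+m)×255, (G'+m)×255, (B'+m)×255) = (120.224, 170.34, 33.66)
Round half up → RGB(120, 170, 34)


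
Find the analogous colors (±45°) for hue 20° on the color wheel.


Base hue: 20°
Left analog: (20 - 45) mod 360 = 335°
Right analog: (20 + 45) mod 360 = 65°
Analogous hues = 335° and 65°


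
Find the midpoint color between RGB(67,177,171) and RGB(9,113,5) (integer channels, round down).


Midpoint: each channel = ⌊(C₁+C₂)/2⌋
R: ⌊(67+9)/2⌋ = 38
G: ⌊(177+113)/2⌋ = 145
B: ⌊(171+5)/2⌋ = 88
= RGB(38, 145, 88)


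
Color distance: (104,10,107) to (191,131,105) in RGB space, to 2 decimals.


d = √[(R₁-R₂)² + (G₁-G₂)² + (B₁-B₂)²]
d = √[(104-191)² + (10-131)² + (107-105)²]
d = √[7569 + 14641 + 4]
d = √22214
d ≈ 149.04


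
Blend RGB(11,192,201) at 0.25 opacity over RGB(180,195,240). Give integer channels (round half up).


C = α×F + (1-α)×B, with 1-α = 0.75
R: 0.25×11 + 0.75×180 = 2.75 + 135.00 = 137.75 → 138
G: 0.25×192 + 0.75×195 = 48.00 + 146.25 = 194.25 → 194
B: 0.25×201 + 0.75×240 = 50.25 + 180.00 = 230.25 → 230
= RGB(138, 194, 230)


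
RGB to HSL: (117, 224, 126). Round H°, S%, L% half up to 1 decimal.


Normalize: R'=117/255≈0.4588, G'=224/255≈0.8784, B'=126/255≈0.4941
Max=224/255, Min=117/255, Δ=Max-Min=107/255
L = (Max+Min)/2 = (224+117)/510 = 341/510 = 0.66862… → L = 66.9%
L > 0.5 → S = Δ/(2-Max-Min) = 107/(510-224-117) = 107/169 = 0.63313… → S = 63.3%
(the 1/255 factors cancel in S and H, so raw channel differences can be used)
Max is G' → H = 60 × ((B-R)/Δ + 2) = 60 × ((126-117)/107 + 2)
  9/107 + 2 = 0.0841… + 2 = 2.0841…
  H = 60 × 2.0841… = 125.046…° → H = 125.0°
= HSL(125.0°, 63.3%, 66.9%)


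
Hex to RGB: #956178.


95 → 149 (R)
61 → 97 (G)
78 → 120 (B)
= RGB(149, 97, 120)


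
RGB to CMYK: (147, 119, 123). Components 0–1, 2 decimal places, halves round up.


R'=147/255≈0.5765, G'=119/255≈0.4667, B'=123/255≈0.4824
K = 1 - max(R',G',B') = 1 - 147/255 = 108/255 = 0.42352… → 0.42
(1-R'-K)/(1-K) simplifies to (max-R)/max with max = 147:
C = (147-147)/147 = 0/147 = 0 → 0.00
M = (147-119)/147 = 28/147 = 0.19047… → 0.19
Y = (147-123)/147 = 24/147 = 0.16326… → 0.16
= CMYK(0.00, 0.19, 0.16, 0.42)


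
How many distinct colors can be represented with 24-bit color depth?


Colors = 2^bits = 2^24
= 16,777,216 colors


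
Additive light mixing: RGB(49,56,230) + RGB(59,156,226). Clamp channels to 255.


Additive: each channel = min(255, C₁+C₂)
R: 49+59 = 108 → 108
G: 56+156 = 212 → 212
B: 230+226 = 456 → 255
= RGB(108, 212, 255)


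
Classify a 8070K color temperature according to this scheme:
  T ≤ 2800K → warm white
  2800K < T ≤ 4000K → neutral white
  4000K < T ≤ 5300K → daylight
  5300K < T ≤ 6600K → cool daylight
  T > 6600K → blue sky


Temperature: 8070K
8070K > 6600K → blue sky
Classification: blue sky


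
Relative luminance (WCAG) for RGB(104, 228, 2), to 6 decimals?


Linearize each channel (sRGB transfer function): c = v/255; c_lin = c/12.92 if c ≤ 0.04045, else ((c+0.055)/1.055)^2.4
  R: 104/255 ≈ 0.407843 > 0.04045 → ((0.407843+0.055)/1.055)^2.4 ≈ 0.138432
  G: 228/255 ≈ 0.894118 > 0.04045 → ((0.894118+0.055)/1.055)^2.4 ≈ 0.775822
  B: 2/255 ≈ 0.007843 ≤ 0.04045 → 0.007843/12.92 ≈ 0.000607
R_lin = 0.138432, G_lin = 0.775822, B_lin = 0.000607
L = 0.2126×R + 0.7152×G + 0.0722×B
L = 0.2126×0.138432 + 0.7152×0.775822 + 0.0722×0.000607
L ≈ 0.584342


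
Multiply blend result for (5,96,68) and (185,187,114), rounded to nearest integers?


Multiply: C = A×B/255, rounded to nearest integer
R: 5×185/255 = 925/255 ≈ 3.627 → 4
G: 96×187/255 = 17952/255 ≈ 70.400 → 70
B: 68×114/255 = 7752/255 ≈ 30.400 → 30
= RGB(4, 70, 30)


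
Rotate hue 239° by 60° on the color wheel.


New hue = (H + rotation) mod 360
New hue = (239 + 60) mod 360
= 299 mod 360
= 299°


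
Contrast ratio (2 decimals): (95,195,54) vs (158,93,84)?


Linearize each sRGB channel c=v/255: c/12.92 if c ≤ 0.04045 else ((c+0.055)/1.055)^2.4
L = 0.2126×R_lin + 0.7152×G_lin + 0.0722×B_lin
Color 1 (95,195,54):
  R=95: 95/255≈0.3725 > 0.04045 → ((0.3725+0.055)/1.055)^2.4 ≈ 0.11444
  G=195: 195/255≈0.7647 > 0.04045 → ((0.7647+0.055)/1.055)^2.4 ≈ 0.54572
  B=54: 54/255≈0.2118 > 0.04045 → ((0.2118+0.055)/1.055)^2.4 ≈ 0.03689
  L1 = 0.2126×0.11444 + 0.7152×0.54572 + 0.0722×0.03689 ≈ 0.41729
Color 2 (158,93,84):
  R=158: 158/255≈0.6196 > 0.04045 → ((0.6196+0.055)/1.055)^2.4 ≈ 0.34191
  G=93: 93/255≈0.3647 > 0.04045 → ((0.3647+0.055)/1.055)^2.4 ≈ 0.10946
  B=84: 84/255≈0.3294 > 0.04045 → ((0.3294+0.055)/1.055)^2.4 ≈ 0.08866
  L2 = 0.2126×0.34191 + 0.7152×0.10946 + 0.0722×0.08866 ≈ 0.15738
Lighter = 0.41729, Darker = 0.15738
Ratio = (L_lighter + 0.05) / (L_darker + 0.05)
Ratio = (0.41729 + 0.05) / (0.15738 + 0.05) = 0.46729 / 0.20738 ≈ 2.2533
Ratio ≈ 2.25:1


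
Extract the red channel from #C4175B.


Color: #C4175B
R = C4 = 196
G = 17 = 23
B = 5B = 91
Red = 196


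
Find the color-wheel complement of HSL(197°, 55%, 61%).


Complement = opposite side of color wheel = hue + 180°
H' = (197 + 180) mod 360 = 17°
S and L unchanged.
= HSL(17°, 55%, 61%)


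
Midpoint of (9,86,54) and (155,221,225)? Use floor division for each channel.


Midpoint: each channel = ⌊(C₁+C₂)/2⌋
R: ⌊(9+155)/2⌋ = 82
G: ⌊(86+221)/2⌋ = 153
B: ⌊(54+225)/2⌋ = 139
= RGB(82, 153, 139)


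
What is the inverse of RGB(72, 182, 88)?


Invert: (255-R, 255-G, 255-B)
R: 255-72 = 183
G: 255-182 = 73
B: 255-88 = 167
= RGB(183, 73, 167)


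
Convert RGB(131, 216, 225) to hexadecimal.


R = 131 → 83 (hex)
G = 216 → D8 (hex)
B = 225 → E1 (hex)
Hex = #83D8E1


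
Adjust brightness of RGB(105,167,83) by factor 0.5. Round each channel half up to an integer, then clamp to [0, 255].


Multiply each channel by 0.5, round half up, clamp to [0, 255]
R: 105×0.5 = 52.5 → round → 53
G: 167×0.5 = 83.5 → round → 84
B: 83×0.5 = 41.5 → round → 42
= RGB(53, 84, 42)


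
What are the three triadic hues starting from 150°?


Triadic: equally spaced at 120° intervals
H1 = 150°
H2 = (150 + 120) mod 360 = 270°
H3 = (150 + 240) mod 360 = 30°
Triadic = 150°, 270°, 30°


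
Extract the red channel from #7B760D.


Color: #7B760D
R = 7B = 123
G = 76 = 118
B = 0D = 13
Red = 123


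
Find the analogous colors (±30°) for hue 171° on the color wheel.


Base hue: 171°
Left analog: (171 - 30) mod 360 = 141°
Right analog: (171 + 30) mod 360 = 201°
Analogous hues = 141° and 201°


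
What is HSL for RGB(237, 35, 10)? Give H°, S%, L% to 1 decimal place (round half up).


Normalize: R'=237/255≈0.9294, G'=35/255≈0.1373, B'=10/255≈0.0392
Max=237/255, Min=10/255, Δ=Max-Min=227/255
L = (Max+Min)/2 = (237+10)/510 = 247/510 = 0.48431… → L = 48.4%
L ≤ 0.5 → S = Δ/(Max+Min) = 227/(237+10) = 227/247 = 0.91902… → S = 91.9%
(the 1/255 factors cancel in S and H, so raw channel differences can be used)
Max is R' → H = 60 × (((G-B)/Δ) mod 6) = 60 × (((35-10)/227) mod 6)
  25/227 = 0.1101…
  H = 60 × 0.1101… = 6.607…° → H = 6.6°
= HSL(6.6°, 91.9%, 48.4%)


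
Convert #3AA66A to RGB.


3A → 58 (R)
A6 → 166 (G)
6A → 106 (B)
= RGB(58, 166, 106)


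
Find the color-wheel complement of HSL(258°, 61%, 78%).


Complement = opposite side of color wheel = hue + 180°
H' = (258 + 180) mod 360 = 78°
S and L unchanged.
= HSL(78°, 61%, 78%)


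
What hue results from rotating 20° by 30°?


New hue = (H + rotation) mod 360
New hue = (20 + 30) mod 360
= 50 mod 360
= 50°


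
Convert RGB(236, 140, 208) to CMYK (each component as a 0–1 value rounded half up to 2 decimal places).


R'=236/255≈0.9255, G'=140/255≈0.5490, B'=208/255≈0.8157
K = 1 - max(R',G',B') = 1 - 236/255 = 19/255 = 0.07450… → 0.07
(1-R'-K)/(1-K) simplifies to (max-R)/max with max = 236:
C = (236-236)/236 = 0/236 = 0 → 0.00
M = (236-140)/236 = 96/236 = 0.40677… → 0.41
Y = (236-208)/236 = 28/236 = 0.11864… → 0.12
= CMYK(0.00, 0.41, 0.12, 0.07)


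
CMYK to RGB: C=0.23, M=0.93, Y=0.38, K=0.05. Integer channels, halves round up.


R = 255 × (1-C) × (1-K) = 255 × 0.77 × 0.95 = 186.5325 → 187
G = 255 × (1-M) × (1-K) = 255 × 0.07 × 0.95 = 16.9575 → 17
B = 255 × (1-Y) × (1-K) = 255 × 0.62 × 0.95 = 150.195 → 150
= RGB(187, 17, 150)


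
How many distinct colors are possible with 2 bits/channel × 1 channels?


Total bits = 2 bits/channel × 1 channels = 2 bits
Distinct colors = 2^2
= 4 colors


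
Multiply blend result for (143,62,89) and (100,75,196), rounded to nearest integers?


Multiply: C = A×B/255, rounded to nearest integer
R: 143×100/255 = 14300/255 ≈ 56.078 → 56
G: 62×75/255 = 4650/255 ≈ 18.235 → 18
B: 89×196/255 = 17444/255 ≈ 68.408 → 68
= RGB(56, 18, 68)


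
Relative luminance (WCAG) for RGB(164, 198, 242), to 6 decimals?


Linearize each channel (sRGB transfer function): c = v/255; c_lin = c/12.92 if c ≤ 0.04045, else ((c+0.055)/1.055)^2.4
  R: 164/255 ≈ 0.643137 > 0.04045 → ((0.643137+0.055)/1.055)^2.4 ≈ 0.371238
  G: 198/255 ≈ 0.776471 > 0.04045 → ((0.776471+0.055)/1.055)^2.4 ≈ 0.564712
  B: 242/255 ≈ 0.949020 > 0.04045 → ((0.949020+0.055)/1.055)^2.4 ≈ 0.887923
R_lin = 0.371238, G_lin = 0.564712, B_lin = 0.887923
L = 0.2126×R + 0.7152×G + 0.0722×B
L = 0.2126×0.371238 + 0.7152×0.564712 + 0.0722×0.887923
L ≈ 0.546915


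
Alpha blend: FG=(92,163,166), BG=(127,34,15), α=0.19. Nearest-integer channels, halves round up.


C = α×F + (1-α)×B, with 1-α = 0.81
R: 0.19×92 + 0.81×127 = 17.48 + 102.87 = 120.35 → 120
G: 0.19×163 + 0.81×34 = 30.97 + 27.54 = 58.51 → 59
B: 0.19×166 + 0.81×15 = 31.54 + 12.15 = 43.69 → 44
= RGB(120, 59, 44)


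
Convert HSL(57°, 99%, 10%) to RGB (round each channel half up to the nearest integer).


H=57°, S=0.99, L=0.10
C = (1-|2L-1|)×S = (1-|-0.80|)×0.99 = 0.198
H' = H/60 = 57/60 ≈ 0.9500; X = C×(1-|H' mod 2 - 1|) = 0.1881
m = L - C/2 = 0.10 - 0.099 = 0.001
Sector ⌊H'⌋ = 0 → (R',G',B') = (0.198, 0.1881, 0.0)
RGB = ((R'+m)×255, (G'+m)×255, (B'+m)×255) = (50.745, 48.2205, 0.255)
Round half up → RGB(51, 48, 0)


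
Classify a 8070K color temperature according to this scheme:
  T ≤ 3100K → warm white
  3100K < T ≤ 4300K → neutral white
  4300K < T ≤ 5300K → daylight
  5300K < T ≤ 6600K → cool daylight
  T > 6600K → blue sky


Temperature: 8070K
8070K > 6600K → blue sky
Classification: blue sky


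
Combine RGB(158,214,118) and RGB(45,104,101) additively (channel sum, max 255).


Additive: each channel = min(255, C₁+C₂)
R: 158+45 = 203 → 203
G: 214+104 = 318 → 255
B: 118+101 = 219 → 219
= RGB(203, 255, 219)


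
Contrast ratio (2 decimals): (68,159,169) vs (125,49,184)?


Linearize each sRGB channel c=v/255: c/12.92 if c ≤ 0.04045 else ((c+0.055)/1.055)^2.4
L = 0.2126×R_lin + 0.7152×G_lin + 0.0722×B_lin
Color 1 (68,159,169):
  R=68: 68/255≈0.2667 > 0.04045 → ((0.2667+0.055)/1.055)^2.4 ≈ 0.05781
  G=159: 159/255≈0.6235 > 0.04045 → ((0.6235+0.055)/1.055)^2.4 ≈ 0.34670
  B=169: 169/255≈0.6627 > 0.04045 → ((0.6627+0.055)/1.055)^2.4 ≈ 0.39676
  L1 = 0.2126×0.05781 + 0.7152×0.34670 + 0.0722×0.39676 ≈ 0.28890
Color 2 (125,49,184):
  R=125: 125/255≈0.4902 > 0.04045 → ((0.4902+0.055)/1.055)^2.4 ≈ 0.20508
  G=49: 49/255≈0.1922 > 0.04045 → ((0.1922+0.055)/1.055)^2.4 ≈ 0.03071
  B=184: 184/255≈0.7216 > 0.04045 → ((0.7216+0.055)/1.055)^2.4 ≈ 0.47932
  L2 = 0.2126×0.20508 + 0.7152×0.03071 + 0.0722×0.47932 ≈ 0.10017
Lighter = 0.28890, Darker = 0.10017
Ratio = (L_lighter + 0.05) / (L_darker + 0.05)
Ratio = (0.28890 + 0.05) / (0.10017 + 0.05) = 0.33890 / 0.15017 ≈ 2.2567
Ratio ≈ 2.26:1


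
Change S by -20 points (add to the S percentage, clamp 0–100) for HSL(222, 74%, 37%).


Original S = 74%
Adjustment = -20 percentage points
New S = 74 + (-20) = 54
Clamp to [0, 100] → 54
= HSL(222°, 54%, 37%)


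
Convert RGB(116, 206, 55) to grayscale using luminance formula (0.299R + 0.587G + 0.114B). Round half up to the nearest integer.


Gray = 0.299×R + 0.587×G + 0.114×B
Gray = 0.299×116 + 0.587×206 + 0.114×55
Gray = 34.684 + 120.922 + 6.270
Gray = 161.876 → round half up → 162
Gray = 162


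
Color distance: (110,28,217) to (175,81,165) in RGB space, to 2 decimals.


d = √[(R₁-R₂)² + (G₁-G₂)² + (B₁-B₂)²]
d = √[(110-175)² + (28-81)² + (217-165)²]
d = √[4225 + 2809 + 2704]
d = √9738
d ≈ 98.68


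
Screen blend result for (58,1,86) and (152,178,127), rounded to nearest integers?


Screen: C = 255 - (255-A)×(255-B)/255, rounded to nearest integer
R: 255 - (255-58)×(255-152)/255 = 255 - 20291/255 ≈ 255 - 79.573 = 175.427 → 175
G: 255 - (255-1)×(255-178)/255 = 255 - 19558/255 ≈ 255 - 76.698 = 178.302 → 178
B: 255 - (255-86)×(255-127)/255 = 255 - 21632/255 ≈ 255 - 84.831 = 170.169 → 170
= RGB(175, 178, 170)


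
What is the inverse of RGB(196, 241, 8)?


Invert: (255-R, 255-G, 255-B)
R: 255-196 = 59
G: 255-241 = 14
B: 255-8 = 247
= RGB(59, 14, 247)


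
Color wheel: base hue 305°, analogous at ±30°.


Base hue: 305°
Left analog: (305 - 30) mod 360 = 275°
Right analog: (305 + 30) mod 360 = 335°
Analogous hues = 275° and 335°


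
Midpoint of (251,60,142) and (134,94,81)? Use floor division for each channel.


Midpoint: each channel = ⌊(C₁+C₂)/2⌋
R: ⌊(251+134)/2⌋ = 192
G: ⌊(60+94)/2⌋ = 77
B: ⌊(142+81)/2⌋ = 111
= RGB(192, 77, 111)


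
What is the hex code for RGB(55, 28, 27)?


R = 55 → 37 (hex)
G = 28 → 1C (hex)
B = 27 → 1B (hex)
Hex = #371C1B


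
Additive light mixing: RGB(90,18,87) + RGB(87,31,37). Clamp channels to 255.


Additive: each channel = min(255, C₁+C₂)
R: 90+87 = 177 → 177
G: 18+31 = 49 → 49
B: 87+37 = 124 → 124
= RGB(177, 49, 124)


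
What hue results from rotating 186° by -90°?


New hue = (H + rotation) mod 360
New hue = (186 -90) mod 360
= 96 mod 360
= 96°


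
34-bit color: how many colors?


Colors = 2^bits = 2^34
= 17,179,869,184 colors


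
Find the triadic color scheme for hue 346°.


Triadic: equally spaced at 120° intervals
H1 = 346°
H2 = (346 + 120) mod 360 = 106°
H3 = (346 + 240) mod 360 = 226°
Triadic = 346°, 106°, 226°


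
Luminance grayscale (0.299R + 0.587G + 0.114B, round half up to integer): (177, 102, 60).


Gray = 0.299×R + 0.587×G + 0.114×B
Gray = 0.299×177 + 0.587×102 + 0.114×60
Gray = 52.923 + 59.874 + 6.840
Gray = 119.637 → round half up → 120
Gray = 120


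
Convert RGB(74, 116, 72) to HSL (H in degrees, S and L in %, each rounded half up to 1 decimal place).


Normalize: R'=74/255≈0.2902, G'=116/255≈0.4549, B'=72/255≈0.2824
Max=116/255, Min=72/255, Δ=Max-Min=44/255
L = (Max+Min)/2 = (116+72)/510 = 188/510 = 0.36862… → L = 36.9%
L ≤ 0.5 → S = Δ/(Max+Min) = 44/(116+72) = 44/188 = 0.23404… → S = 23.4%
(the 1/255 factors cancel in S and H, so raw channel differences can be used)
Max is G' → H = 60 × ((B-R)/Δ + 2) = 60 × ((72-74)/44 + 2)
  -2/44 + 2 = -0.0454… + 2 = 1.9545…
  H = 60 × 1.9545… = 117.272…° → H = 117.3°
= HSL(117.3°, 23.4%, 36.9%)


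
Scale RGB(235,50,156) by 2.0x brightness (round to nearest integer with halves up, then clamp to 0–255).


Multiply each channel by 2.0, round half up, clamp to [0, 255]
R: 235×2.0 = 470 → clamp → 255
G: 50×2.0 = 100
B: 156×2.0 = 312 → clamp → 255
= RGB(255, 100, 255)


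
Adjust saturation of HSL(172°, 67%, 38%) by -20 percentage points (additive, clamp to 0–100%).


Original S = 67%
Adjustment = -20 percentage points
New S = 67 + (-20) = 47
Clamp to [0, 100] → 47
= HSL(172°, 47%, 38%)


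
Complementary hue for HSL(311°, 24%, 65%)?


Complement = opposite side of color wheel = hue + 180°
H' = (311 + 180) mod 360 = 131°
S and L unchanged.
= HSL(131°, 24%, 65%)


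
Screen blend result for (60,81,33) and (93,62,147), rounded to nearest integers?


Screen: C = 255 - (255-A)×(255-B)/255, rounded to nearest integer
R: 255 - (255-60)×(255-93)/255 = 255 - 31590/255 ≈ 255 - 123.882 = 131.118 → 131
G: 255 - (255-81)×(255-62)/255 = 255 - 33582/255 ≈ 255 - 131.694 = 123.306 → 123
B: 255 - (255-33)×(255-147)/255 = 255 - 23976/255 ≈ 255 - 94.024 = 160.976 → 161
= RGB(131, 123, 161)


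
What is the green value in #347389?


Color: #347389
R = 34 = 52
G = 73 = 115
B = 89 = 137
Green = 115


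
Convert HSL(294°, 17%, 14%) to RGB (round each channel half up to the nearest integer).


H=294°, S=0.17, L=0.14
C = (1-|2L-1|)×S = (1-|-0.72|)×0.17 = 0.0476
H' = H/60 = 294/60 ≈ 4.9000; X = C×(1-|H' mod 2 - 1|) = 0.04284
m = L - C/2 = 0.14 - 0.0238 = 0.1162
Sector ⌊H'⌋ = 4 → (R',G',B') = (0.04284, 0.0, 0.0476)
RGB = ((R'+m)×255, (G'+m)×255, (B'+m)×255) = (40.5552, 29.631, 41.769)
Round half up → RGB(41, 30, 42)


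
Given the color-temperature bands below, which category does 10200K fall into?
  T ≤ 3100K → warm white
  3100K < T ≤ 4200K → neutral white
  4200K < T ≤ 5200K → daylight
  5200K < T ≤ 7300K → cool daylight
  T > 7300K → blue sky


Temperature: 10200K
10200K > 7300K → blue sky
Classification: blue sky


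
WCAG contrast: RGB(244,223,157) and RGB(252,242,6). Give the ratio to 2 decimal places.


Linearize each sRGB channel c=v/255: c/12.92 if c ≤ 0.04045 else ((c+0.055)/1.055)^2.4
L = 0.2126×R_lin + 0.7152×G_lin + 0.0722×B_lin
Color 1 (244,223,157):
  R=244: 244/255≈0.9569 > 0.04045 → ((0.9569+0.055)/1.055)^2.4 ≈ 0.90466
  G=223: 223/255≈0.8745 > 0.04045 → ((0.8745+0.055)/1.055)^2.4 ≈ 0.73791
  B=157: 157/255≈0.6157 > 0.04045 → ((0.6157+0.055)/1.055)^2.4 ≈ 0.33716
  L1 = 0.2126×0.90466 + 0.7152×0.73791 + 0.0722×0.33716 ≈ 0.74443
Color 2 (252,242,6):
  R=252: 252/255≈0.9882 > 0.04045 → ((0.9882+0.055)/1.055)^2.4 ≈ 0.97345
  G=242: 242/255≈0.9490 > 0.04045 → ((0.9490+0.055)/1.055)^2.4 ≈ 0.88792
  B=6: 6/255≈0.0235 ≤ 0.04045 → 0.0235/12.92 ≈ 0.00182
  L2 = 0.2126×0.97345 + 0.7152×0.88792 + 0.0722×0.00182 ≈ 0.84213
Lighter = 0.84213, Darker = 0.74443
Ratio = (L_lighter + 0.05) / (L_darker + 0.05)
Ratio = (0.84213 + 0.05) / (0.74443 + 0.05) = 0.89213 / 0.79443 ≈ 1.1230
Ratio ≈ 1.12:1


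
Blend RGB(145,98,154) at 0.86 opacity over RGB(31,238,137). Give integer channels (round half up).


C = α×F + (1-α)×B, with 1-α = 0.14
R: 0.86×145 + 0.14×31 = 124.70 + 4.34 = 129.04 → 129
G: 0.86×98 + 0.14×238 = 84.28 + 33.32 = 117.60 → 118
B: 0.86×154 + 0.14×137 = 132.44 + 19.18 = 151.62 → 152
= RGB(129, 118, 152)


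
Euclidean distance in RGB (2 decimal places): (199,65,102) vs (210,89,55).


d = √[(R₁-R₂)² + (G₁-G₂)² + (B₁-B₂)²]
d = √[(199-210)² + (65-89)² + (102-55)²]
d = √[121 + 576 + 2209]
d = √2906
d ≈ 53.91


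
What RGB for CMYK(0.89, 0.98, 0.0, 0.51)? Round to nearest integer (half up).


R = 255 × (1-C) × (1-K) = 255 × 0.11 × 0.49 = 13.7445 → 14
G = 255 × (1-M) × (1-K) = 255 × 0.02 × 0.49 = 2.499 → 2
B = 255 × (1-Y) × (1-K) = 255 × 1.00 × 0.49 = 124.95 → 125
= RGB(14, 2, 125)


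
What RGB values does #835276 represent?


83 → 131 (R)
52 → 82 (G)
76 → 118 (B)
= RGB(131, 82, 118)


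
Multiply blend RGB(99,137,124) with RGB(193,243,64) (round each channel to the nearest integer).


Multiply: C = A×B/255, rounded to nearest integer
R: 99×193/255 = 19107/255 ≈ 74.929 → 75
G: 137×243/255 = 33291/255 ≈ 130.553 → 131
B: 124×64/255 = 7936/255 ≈ 31.122 → 31
= RGB(75, 131, 31)


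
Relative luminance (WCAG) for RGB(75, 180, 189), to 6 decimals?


Linearize each channel (sRGB transfer function): c = v/255; c_lin = c/12.92 if c ≤ 0.04045, else ((c+0.055)/1.055)^2.4
  R: 75/255 ≈ 0.294118 > 0.04045 → ((0.294118+0.055)/1.055)^2.4 ≈ 0.070360
  G: 180/255 ≈ 0.705882 > 0.04045 → ((0.705882+0.055)/1.055)^2.4 ≈ 0.456411
  B: 189/255 ≈ 0.741176 > 0.04045 → ((0.741176+0.055)/1.055)^2.4 ≈ 0.508881
R_lin = 0.070360, G_lin = 0.456411, B_lin = 0.508881
L = 0.2126×R + 0.7152×G + 0.0722×B
L = 0.2126×0.070360 + 0.7152×0.456411 + 0.0722×0.508881
L ≈ 0.378125


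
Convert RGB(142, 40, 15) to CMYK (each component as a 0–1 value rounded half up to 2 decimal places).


R'=142/255≈0.5569, G'=40/255≈0.1569, B'=15/255≈0.0588
K = 1 - max(R',G',B') = 1 - 142/255 = 113/255 = 0.44313… → 0.44
(1-R'-K)/(1-K) simplifies to (max-R)/max with max = 142:
C = (142-142)/142 = 0/142 = 0 → 0.00
M = (142-40)/142 = 102/142 = 0.71830… → 0.72
Y = (142-15)/142 = 127/142 = 0.89436… → 0.89
= CMYK(0.00, 0.72, 0.89, 0.44)


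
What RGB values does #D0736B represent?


D0 → 208 (R)
73 → 115 (G)
6B → 107 (B)
= RGB(208, 115, 107)


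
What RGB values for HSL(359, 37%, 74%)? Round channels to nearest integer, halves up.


H=359°, S=0.37, L=0.74
C = (1-|2L-1|)×S = (1-|0.48|)×0.37 = 0.1924
H' = H/60 = 359/60 ≈ 5.9833; X = C×(1-|H' mod 2 - 1|) ≈ 0.0032
m = L - C/2 = 0.74 - 0.0962 = 0.6438
Sector ⌊H'⌋ = 5 → (R',G',B') = (0.1924, 0.0, ≈0.0032)
RGB = ((R'+m)×255, (G'+m)×255, (B'+m)×255) = (213.231, 164.169, 164.9867)
Round half up → RGB(213, 164, 165)


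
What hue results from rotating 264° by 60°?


New hue = (H + rotation) mod 360
New hue = (264 + 60) mod 360
= 324 mod 360
= 324°


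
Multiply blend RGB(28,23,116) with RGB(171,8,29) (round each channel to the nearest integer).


Multiply: C = A×B/255, rounded to nearest integer
R: 28×171/255 = 4788/255 ≈ 18.776 → 19
G: 23×8/255 = 184/255 ≈ 0.722 → 1
B: 116×29/255 = 3364/255 ≈ 13.192 → 13
= RGB(19, 1, 13)
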